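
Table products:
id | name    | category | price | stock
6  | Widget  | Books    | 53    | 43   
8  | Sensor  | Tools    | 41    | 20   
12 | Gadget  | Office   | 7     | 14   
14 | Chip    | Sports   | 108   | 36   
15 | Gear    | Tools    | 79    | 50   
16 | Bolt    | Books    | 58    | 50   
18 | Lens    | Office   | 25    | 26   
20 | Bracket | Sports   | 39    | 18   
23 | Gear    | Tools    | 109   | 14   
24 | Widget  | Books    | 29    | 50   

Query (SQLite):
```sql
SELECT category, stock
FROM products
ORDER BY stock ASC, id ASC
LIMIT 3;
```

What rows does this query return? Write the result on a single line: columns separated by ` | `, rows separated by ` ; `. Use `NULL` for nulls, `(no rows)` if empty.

Office | 14 ; Tools | 14 ; Sports | 18

Sort by stock asc, tiebreak id asc: (14, id=12), (14, id=23), (18, id=20), (20, id=8), (26, id=18), (36, id=14) …. Take first 3.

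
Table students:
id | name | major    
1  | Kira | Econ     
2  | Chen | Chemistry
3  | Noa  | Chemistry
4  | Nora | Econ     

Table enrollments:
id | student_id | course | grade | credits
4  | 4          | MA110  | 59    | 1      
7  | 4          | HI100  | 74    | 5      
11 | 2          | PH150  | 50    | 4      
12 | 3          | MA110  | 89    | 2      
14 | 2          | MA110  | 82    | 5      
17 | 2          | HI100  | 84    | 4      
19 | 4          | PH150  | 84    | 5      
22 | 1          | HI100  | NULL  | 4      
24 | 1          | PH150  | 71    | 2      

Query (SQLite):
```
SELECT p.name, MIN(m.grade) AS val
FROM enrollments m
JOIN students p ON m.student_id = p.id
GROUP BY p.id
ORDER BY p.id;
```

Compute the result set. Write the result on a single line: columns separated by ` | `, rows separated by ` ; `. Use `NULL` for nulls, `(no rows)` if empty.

Kira | 71 ; Chen | 50 ; Noa | 89 ; Nora | 59

Join each enrollments row to its students via student_id.
Group joined rows by students.id; compute MIN(m.grade) per group.
  1: ids {22, 24} → MIN(m.grade)=71
  2: ids {11, 14, 17} → MIN(m.grade)=50
  3: ids {12} → MIN(m.grade)=89
  4: ids {4, 7, 19} → MIN(m.grade)=59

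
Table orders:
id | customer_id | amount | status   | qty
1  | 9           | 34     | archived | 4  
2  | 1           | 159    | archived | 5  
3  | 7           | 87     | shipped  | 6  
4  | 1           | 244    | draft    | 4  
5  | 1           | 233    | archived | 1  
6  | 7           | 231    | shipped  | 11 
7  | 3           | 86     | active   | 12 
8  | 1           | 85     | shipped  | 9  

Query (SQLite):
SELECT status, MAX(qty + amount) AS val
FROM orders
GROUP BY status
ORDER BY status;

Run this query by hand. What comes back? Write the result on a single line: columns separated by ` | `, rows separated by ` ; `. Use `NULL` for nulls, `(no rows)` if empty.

active | 98 ; archived | 234 ; draft | 248 ; shipped | 242

For each row compute qty + amount.
Group by status; take MAX of the expression per group.
  active: ids {7} → MAX(qty + amount)=98
  archived: ids {1, 2, 5} → MAX(qty + amount)=234
  draft: ids {4} → MAX(qty + amount)=248
  shipped: ids {3, 6, 8} → MAX(qty + amount)=242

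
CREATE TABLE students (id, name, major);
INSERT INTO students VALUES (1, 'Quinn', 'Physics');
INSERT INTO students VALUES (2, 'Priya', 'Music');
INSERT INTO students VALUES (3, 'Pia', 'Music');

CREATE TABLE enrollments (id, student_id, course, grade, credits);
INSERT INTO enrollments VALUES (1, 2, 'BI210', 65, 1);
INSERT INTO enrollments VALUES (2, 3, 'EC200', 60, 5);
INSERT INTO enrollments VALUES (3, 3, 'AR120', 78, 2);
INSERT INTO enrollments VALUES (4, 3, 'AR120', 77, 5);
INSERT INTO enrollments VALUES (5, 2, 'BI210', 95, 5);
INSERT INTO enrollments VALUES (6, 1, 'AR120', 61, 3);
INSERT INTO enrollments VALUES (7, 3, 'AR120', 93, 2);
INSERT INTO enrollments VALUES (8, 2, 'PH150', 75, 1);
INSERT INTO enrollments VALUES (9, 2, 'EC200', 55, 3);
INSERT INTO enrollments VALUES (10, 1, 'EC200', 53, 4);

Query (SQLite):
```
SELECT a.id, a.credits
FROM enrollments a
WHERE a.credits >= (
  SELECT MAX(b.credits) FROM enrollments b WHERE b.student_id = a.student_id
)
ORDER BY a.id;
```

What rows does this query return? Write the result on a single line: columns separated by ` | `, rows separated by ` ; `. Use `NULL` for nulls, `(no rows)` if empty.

For each enrollments row a, compute MAX(credits) over rows sharing a.student_id.
Keep row a if a.credits >= that per-group MAX.
  student_id=1: MAX(credits) = 4
  student_id=2: MAX(credits) = 5
  student_id=3: MAX(credits) = 5

2 | 5 ; 4 | 5 ; 5 | 5 ; 10 | 4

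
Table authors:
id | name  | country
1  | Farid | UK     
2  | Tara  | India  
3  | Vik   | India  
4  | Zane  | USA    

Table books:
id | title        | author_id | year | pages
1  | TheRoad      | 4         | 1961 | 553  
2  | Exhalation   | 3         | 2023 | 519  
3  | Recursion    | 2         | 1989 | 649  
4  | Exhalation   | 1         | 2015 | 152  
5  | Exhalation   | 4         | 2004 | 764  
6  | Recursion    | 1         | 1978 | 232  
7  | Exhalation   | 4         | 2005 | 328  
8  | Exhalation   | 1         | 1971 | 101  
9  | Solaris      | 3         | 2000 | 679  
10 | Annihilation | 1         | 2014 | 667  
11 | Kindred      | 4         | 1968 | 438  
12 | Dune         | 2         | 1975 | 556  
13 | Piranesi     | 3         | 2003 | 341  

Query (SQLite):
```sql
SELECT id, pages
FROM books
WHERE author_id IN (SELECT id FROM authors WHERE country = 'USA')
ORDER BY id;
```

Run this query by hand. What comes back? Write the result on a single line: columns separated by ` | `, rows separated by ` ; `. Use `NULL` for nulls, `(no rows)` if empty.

Inner query: authors.id where country = 'USA'.
Outer: keep books rows whose author_id is in that set.
Inner query → {4}

1 | 553 ; 5 | 764 ; 7 | 328 ; 11 | 438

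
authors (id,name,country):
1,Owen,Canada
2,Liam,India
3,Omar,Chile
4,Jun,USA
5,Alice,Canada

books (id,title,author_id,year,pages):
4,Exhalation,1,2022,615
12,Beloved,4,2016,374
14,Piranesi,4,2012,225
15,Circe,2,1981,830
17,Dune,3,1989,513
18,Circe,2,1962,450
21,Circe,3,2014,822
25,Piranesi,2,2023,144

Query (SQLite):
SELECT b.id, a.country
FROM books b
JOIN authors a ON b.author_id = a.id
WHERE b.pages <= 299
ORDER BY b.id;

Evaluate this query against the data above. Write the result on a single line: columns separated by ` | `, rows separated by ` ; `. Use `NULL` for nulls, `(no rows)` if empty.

Each books row matches the authors row where author_id = authors.id.
Then keep rows with b.pages <= 299.

14 | USA ; 25 | India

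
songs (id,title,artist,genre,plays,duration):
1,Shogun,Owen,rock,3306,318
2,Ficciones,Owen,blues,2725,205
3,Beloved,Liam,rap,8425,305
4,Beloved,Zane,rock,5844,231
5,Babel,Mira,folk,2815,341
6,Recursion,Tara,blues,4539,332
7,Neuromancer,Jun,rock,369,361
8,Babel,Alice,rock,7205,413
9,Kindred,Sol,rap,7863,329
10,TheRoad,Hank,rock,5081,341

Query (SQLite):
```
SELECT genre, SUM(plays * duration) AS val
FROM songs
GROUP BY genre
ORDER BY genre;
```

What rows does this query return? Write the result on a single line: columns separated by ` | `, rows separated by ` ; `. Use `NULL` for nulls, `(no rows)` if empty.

For each row compute plays * duration.
Group by genre; take SUM of the expression per group.
  blues: ids {2, 6} → SUM(plays * duration)=2065573
  folk: ids {5} → SUM(plays * duration)=959915
  rap: ids {3, 9} → SUM(plays * duration)=5156552
  rock: ids {1, 4, 7, 8, 10} → SUM(plays * duration)=7242767

blues | 2065573 ; folk | 959915 ; rap | 5156552 ; rock | 7242767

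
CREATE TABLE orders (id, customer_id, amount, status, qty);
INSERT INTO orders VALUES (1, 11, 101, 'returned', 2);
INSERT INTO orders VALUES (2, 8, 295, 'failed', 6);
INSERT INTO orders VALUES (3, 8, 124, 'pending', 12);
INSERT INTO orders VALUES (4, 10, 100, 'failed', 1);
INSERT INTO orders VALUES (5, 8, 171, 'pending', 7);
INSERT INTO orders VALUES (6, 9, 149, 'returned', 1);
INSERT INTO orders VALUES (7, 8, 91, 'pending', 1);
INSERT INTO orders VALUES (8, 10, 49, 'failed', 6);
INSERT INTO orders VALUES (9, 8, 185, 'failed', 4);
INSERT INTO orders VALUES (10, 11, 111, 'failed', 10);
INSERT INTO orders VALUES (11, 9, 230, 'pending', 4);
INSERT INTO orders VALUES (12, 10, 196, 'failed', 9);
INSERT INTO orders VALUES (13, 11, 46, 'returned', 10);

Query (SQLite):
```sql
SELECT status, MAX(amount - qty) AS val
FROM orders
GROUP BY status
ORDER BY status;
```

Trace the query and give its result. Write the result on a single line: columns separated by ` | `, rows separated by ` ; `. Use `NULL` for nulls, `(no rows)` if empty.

failed | 289 ; pending | 226 ; returned | 148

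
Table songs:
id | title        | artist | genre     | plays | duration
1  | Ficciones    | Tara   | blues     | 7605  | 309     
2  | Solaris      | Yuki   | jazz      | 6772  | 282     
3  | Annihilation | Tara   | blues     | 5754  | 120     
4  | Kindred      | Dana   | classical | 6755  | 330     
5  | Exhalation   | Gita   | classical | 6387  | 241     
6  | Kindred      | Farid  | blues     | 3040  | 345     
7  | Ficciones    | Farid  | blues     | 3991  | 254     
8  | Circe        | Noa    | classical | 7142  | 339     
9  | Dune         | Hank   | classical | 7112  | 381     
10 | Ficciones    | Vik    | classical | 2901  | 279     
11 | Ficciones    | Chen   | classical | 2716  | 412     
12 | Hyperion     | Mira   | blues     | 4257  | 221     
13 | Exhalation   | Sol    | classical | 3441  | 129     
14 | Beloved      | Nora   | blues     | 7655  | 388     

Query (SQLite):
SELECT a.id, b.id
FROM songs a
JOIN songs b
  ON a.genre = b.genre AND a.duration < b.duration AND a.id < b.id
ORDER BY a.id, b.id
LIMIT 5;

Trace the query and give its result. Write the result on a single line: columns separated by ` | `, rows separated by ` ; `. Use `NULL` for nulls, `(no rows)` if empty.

1 | 6 ; 1 | 14 ; 3 | 6 ; 3 | 7 ; 3 | 12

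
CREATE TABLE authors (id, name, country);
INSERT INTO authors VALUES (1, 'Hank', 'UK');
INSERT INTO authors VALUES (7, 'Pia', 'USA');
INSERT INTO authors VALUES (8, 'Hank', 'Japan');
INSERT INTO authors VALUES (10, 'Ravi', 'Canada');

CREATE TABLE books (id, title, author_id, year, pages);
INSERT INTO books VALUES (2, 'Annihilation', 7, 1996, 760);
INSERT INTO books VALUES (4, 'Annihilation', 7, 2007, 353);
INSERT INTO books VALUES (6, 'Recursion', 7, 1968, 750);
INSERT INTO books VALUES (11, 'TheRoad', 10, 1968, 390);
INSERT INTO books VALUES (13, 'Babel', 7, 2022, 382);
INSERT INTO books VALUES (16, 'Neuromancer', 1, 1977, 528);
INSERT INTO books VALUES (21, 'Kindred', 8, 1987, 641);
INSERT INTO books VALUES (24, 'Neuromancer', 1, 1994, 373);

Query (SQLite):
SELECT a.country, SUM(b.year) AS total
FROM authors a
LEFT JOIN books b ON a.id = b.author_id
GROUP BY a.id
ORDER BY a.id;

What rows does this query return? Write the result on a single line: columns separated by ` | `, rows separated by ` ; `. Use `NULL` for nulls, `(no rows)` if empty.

UK | 3971 ; USA | 7993 ; Japan | 1987 ; Canada | 1968

LEFT JOIN keeps every authors row; unmatched ones get NULL for books columns.
Group by authors.id and compute SUM(b.year). SUM over an all-NULL group is NULL.
  1: ids {16, 24} → SUM(b.year)=3971
  7: ids {2, 4, 6, 13} → SUM(b.year)=7993
  8: ids {21} → SUM(b.year)=1987
  10: ids {11} → SUM(b.year)=1968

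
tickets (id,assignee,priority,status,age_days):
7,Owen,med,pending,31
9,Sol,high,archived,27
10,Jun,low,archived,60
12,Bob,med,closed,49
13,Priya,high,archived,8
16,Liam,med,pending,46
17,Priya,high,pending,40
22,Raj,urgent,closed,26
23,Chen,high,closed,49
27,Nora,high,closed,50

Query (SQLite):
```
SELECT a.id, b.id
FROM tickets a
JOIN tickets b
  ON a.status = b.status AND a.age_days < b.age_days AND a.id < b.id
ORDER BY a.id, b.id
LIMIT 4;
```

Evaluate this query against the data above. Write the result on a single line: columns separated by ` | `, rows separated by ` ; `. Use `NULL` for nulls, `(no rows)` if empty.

7 | 16 ; 7 | 17 ; 9 | 10 ; 12 | 27

Pairs (a,b) with same status, a.age_days < b.age_days, a.id < b.id.
status groups: archived:{9,10,13} closed:{12,22,23,27} pending:{7,16,17}
Ordered by (a.id, b.id); first 4.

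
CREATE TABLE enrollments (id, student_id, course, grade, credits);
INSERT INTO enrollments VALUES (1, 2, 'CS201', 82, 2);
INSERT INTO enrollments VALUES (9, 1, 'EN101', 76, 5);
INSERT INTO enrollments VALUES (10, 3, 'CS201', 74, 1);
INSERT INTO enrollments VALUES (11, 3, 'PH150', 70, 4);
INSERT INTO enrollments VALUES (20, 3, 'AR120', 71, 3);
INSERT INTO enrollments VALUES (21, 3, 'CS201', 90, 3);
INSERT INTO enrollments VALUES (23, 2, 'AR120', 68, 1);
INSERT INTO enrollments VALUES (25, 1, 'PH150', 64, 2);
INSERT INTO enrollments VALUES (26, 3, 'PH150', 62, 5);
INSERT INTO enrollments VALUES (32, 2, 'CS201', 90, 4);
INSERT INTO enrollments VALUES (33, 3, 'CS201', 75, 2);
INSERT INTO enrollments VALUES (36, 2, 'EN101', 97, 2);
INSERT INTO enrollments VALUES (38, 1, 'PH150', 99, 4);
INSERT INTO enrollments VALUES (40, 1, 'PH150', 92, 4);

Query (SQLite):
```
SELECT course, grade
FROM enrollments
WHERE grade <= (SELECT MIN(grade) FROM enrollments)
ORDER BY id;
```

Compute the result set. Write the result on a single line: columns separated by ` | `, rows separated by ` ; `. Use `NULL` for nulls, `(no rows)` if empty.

PH150 | 62

Scalar subquery: MIN(grade) over all enrollments rows = 62.
Keep rows where grade <= that value.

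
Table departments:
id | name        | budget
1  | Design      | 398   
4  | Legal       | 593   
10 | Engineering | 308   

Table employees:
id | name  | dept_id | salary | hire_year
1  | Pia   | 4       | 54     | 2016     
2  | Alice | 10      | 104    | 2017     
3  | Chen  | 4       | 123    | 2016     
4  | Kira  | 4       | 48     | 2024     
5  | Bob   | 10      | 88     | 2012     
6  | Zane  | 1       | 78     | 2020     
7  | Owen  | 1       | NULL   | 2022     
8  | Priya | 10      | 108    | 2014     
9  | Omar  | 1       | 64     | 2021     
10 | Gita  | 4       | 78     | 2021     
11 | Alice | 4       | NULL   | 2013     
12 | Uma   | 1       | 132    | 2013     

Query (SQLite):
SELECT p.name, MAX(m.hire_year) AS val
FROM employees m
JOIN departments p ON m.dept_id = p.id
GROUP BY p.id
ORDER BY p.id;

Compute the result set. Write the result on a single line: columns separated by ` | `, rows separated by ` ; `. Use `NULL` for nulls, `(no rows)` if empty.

Join each employees row to its departments via dept_id.
Group joined rows by departments.id; compute MAX(m.hire_year) per group.
  1: ids {6, 7, 9, 12} → MAX(m.hire_year)=2022
  4: ids {1, 3, 4, 10, 11} → MAX(m.hire_year)=2024
  10: ids {2, 5, 8} → MAX(m.hire_year)=2017

Design | 2022 ; Legal | 2024 ; Engineering | 2017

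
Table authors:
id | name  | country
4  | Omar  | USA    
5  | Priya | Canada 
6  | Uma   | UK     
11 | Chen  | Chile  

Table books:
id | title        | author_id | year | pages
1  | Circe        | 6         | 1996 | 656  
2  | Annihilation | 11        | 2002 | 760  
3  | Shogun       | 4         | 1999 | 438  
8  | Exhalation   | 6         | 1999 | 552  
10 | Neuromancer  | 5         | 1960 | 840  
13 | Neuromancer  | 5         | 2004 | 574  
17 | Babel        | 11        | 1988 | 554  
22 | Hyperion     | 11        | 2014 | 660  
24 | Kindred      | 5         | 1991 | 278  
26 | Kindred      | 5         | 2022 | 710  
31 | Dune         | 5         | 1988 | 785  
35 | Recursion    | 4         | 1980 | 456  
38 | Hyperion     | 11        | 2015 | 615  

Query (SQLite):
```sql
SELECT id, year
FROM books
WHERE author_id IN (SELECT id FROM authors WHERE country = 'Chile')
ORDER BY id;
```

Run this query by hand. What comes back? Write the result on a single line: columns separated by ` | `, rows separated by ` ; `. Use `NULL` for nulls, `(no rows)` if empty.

2 | 2002 ; 17 | 1988 ; 22 | 2014 ; 38 | 2015

Inner query: authors.id where country = 'Chile'.
Outer: keep books rows whose author_id is in that set.
Inner query → {11}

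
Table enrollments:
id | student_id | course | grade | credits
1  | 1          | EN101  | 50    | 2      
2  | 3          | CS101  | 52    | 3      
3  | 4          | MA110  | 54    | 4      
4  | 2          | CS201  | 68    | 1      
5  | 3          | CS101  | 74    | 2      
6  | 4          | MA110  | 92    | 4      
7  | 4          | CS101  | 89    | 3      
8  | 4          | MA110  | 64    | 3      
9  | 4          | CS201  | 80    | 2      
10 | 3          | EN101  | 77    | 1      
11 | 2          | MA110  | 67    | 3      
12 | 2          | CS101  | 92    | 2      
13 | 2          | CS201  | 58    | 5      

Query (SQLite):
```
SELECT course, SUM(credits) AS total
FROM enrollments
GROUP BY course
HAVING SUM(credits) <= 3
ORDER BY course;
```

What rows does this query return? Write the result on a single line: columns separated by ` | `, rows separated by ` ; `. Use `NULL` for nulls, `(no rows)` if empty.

Partition enrollments by course; compute SUM(credits) within each group.
HAVING: keep groups where SUM(credits) <= 3.
  CS101: ids {2, 5, 7, 12} → SUM(credits)=10
  CS201: ids {4, 9, 13} → SUM(credits)=8
  EN101: ids {1, 10} → SUM(credits)=3
  MA110: ids {3, 6, 8, 11} → SUM(credits)=14

EN101 | 3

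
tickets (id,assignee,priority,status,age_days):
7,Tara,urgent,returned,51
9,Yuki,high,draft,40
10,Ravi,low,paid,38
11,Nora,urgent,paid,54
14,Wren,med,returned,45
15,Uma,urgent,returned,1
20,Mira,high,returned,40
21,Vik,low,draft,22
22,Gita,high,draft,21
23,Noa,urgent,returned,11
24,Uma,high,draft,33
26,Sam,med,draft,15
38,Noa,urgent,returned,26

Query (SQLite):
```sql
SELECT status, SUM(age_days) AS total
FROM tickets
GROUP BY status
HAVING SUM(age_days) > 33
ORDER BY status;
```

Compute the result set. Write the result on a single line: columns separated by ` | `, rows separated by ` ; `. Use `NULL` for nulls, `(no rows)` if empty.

Partition tickets by status; compute SUM(age_days) within each group.
HAVING: keep groups where SUM(age_days) > 33.
  draft: ids {9, 21, 22, 24, 26} → SUM(age_days)=131
  paid: ids {10, 11} → SUM(age_days)=92
  returned: ids {7, 14, 15, 20, 23, 38} → SUM(age_days)=174

draft | 131 ; paid | 92 ; returned | 174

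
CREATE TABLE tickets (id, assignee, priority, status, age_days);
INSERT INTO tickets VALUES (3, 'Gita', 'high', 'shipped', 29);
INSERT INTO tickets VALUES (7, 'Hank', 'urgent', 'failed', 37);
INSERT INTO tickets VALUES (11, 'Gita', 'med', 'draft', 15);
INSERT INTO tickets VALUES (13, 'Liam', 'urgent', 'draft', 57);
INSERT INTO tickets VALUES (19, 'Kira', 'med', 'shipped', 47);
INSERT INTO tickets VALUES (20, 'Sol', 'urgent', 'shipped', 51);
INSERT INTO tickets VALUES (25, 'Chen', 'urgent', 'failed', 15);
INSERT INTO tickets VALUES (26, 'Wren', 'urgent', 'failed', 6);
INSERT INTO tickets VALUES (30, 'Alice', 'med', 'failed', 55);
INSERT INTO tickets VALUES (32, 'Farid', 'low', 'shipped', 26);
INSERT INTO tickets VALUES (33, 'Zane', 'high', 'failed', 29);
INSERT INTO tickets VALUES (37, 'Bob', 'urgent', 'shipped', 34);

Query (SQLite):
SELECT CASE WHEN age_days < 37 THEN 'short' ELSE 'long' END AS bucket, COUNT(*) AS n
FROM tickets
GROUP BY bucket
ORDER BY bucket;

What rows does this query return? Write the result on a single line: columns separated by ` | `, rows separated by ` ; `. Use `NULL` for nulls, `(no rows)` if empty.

Bucket rows by age_days < 37 → 'short' else 'long'; count each bucket.

long | 5 ; short | 7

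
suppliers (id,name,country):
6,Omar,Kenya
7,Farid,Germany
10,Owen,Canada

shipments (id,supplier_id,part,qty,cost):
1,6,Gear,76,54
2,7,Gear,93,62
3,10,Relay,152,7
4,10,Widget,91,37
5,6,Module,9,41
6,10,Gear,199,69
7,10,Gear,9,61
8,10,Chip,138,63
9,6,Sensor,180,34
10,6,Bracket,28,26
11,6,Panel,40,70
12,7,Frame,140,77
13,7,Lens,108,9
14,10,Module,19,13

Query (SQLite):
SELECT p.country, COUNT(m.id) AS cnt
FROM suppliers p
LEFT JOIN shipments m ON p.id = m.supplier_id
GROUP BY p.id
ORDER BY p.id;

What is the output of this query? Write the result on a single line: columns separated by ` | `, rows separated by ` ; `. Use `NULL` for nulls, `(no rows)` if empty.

Kenya | 5 ; Germany | 3 ; Canada | 6

LEFT JOIN keeps every suppliers row; unmatched ones get NULL for shipments columns.
Group by suppliers.id and compute COUNT(m.id). COUNT(col) of an all-NULL group is 0.
  6: ids {1, 5, 9, 10, 11} → COUNT(m.id)=5
  7: ids {2, 12, 13} → COUNT(m.id)=3
  10: ids {3, 4, 6, 7, 8, 14} → COUNT(m.id)=6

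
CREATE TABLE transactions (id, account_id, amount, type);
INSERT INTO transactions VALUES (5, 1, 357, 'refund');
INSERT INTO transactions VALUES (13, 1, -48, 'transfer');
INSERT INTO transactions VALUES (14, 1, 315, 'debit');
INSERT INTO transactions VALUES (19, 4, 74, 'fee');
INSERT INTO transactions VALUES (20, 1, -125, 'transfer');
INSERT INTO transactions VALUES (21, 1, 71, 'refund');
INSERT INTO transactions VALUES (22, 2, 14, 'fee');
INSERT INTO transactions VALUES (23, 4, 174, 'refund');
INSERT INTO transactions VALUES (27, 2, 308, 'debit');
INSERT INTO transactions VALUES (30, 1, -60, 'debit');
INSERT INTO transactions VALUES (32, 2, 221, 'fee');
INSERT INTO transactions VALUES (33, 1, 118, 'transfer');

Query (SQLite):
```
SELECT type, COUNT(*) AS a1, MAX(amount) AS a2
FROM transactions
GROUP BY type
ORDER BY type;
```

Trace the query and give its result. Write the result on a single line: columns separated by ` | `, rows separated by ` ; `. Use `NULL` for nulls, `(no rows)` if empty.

Group transactions by type.
Per group compute: COUNT(*), MAX(amount).
  debit: ids {14, 27, 30} → COUNT(*)=3, MAX(amount)=315
  fee: ids {19, 22, 32} → COUNT(*)=3, MAX(amount)=221
  refund: ids {5, 21, 23} → COUNT(*)=3, MAX(amount)=357
  transfer: ids {13, 20, 33} → COUNT(*)=3, MAX(amount)=118

debit | 3 | 315 ; fee | 3 | 221 ; refund | 3 | 357 ; transfer | 3 | 118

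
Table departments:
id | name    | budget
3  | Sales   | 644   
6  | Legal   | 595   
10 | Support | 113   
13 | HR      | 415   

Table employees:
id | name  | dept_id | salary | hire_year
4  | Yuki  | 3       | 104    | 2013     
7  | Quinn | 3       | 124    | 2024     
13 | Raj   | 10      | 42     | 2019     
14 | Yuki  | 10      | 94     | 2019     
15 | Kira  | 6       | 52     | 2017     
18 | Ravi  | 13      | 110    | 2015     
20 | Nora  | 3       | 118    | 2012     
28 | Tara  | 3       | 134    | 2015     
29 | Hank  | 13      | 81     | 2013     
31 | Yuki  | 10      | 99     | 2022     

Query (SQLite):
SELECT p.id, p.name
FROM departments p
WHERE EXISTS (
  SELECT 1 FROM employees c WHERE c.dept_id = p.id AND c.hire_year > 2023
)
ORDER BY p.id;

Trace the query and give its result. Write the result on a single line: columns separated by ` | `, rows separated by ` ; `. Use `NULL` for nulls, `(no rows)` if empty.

3 | Sales

For each departments row, check whether any employees with matching dept_id has hire_year > 2023.
Keep rows where that is true.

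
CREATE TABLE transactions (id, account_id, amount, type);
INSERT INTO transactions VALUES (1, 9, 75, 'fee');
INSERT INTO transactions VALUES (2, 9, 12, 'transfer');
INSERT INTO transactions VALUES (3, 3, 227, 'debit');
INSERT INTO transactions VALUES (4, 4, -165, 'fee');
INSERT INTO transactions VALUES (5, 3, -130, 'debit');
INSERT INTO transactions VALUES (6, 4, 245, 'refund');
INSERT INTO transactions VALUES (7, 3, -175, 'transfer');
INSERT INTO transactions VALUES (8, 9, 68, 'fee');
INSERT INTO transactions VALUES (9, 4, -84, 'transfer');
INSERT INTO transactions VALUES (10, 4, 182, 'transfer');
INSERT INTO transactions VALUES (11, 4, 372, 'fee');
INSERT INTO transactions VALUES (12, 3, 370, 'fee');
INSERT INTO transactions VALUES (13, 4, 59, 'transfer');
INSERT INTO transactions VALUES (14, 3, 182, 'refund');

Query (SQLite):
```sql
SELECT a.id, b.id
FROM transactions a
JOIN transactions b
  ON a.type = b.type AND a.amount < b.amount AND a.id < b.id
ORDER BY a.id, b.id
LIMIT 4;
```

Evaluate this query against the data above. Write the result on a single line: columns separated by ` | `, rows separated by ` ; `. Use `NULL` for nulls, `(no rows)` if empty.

Pairs (a,b) with same type, a.amount < b.amount, a.id < b.id.
type groups: debit:{3,5} fee:{1,4,8,11,12} refund:{6,14} transfer:{2,7,9,10,13}
Ordered by (a.id, b.id); first 4.

1 | 11 ; 1 | 12 ; 2 | 10 ; 2 | 13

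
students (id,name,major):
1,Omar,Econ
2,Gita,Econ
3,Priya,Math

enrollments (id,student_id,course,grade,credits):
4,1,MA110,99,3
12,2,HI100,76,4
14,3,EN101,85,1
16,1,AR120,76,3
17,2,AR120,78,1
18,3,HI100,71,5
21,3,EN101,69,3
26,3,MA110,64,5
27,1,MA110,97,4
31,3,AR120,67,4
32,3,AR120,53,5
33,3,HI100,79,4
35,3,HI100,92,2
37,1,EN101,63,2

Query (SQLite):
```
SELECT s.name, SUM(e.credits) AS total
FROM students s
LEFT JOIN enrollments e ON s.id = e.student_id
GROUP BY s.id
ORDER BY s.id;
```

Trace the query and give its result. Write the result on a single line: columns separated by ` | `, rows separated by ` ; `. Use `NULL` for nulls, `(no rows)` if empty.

Omar | 12 ; Gita | 5 ; Priya | 29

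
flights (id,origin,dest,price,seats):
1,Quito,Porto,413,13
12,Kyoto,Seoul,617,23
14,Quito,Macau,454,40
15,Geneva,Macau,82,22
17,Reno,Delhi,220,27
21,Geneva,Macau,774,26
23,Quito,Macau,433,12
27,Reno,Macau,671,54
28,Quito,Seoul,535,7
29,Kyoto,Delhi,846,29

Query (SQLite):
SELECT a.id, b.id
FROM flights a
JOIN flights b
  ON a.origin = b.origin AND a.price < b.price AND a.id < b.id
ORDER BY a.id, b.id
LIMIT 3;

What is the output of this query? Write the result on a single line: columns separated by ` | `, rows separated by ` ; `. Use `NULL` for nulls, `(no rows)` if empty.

1 | 14 ; 1 | 23 ; 1 | 28

Pairs (a,b) with same origin, a.price < b.price, a.id < b.id.
origin groups: Geneva:{15,21} Kyoto:{12,29} Quito:{1,14,23,28} Reno:{17,27}
Ordered by (a.id, b.id); first 3.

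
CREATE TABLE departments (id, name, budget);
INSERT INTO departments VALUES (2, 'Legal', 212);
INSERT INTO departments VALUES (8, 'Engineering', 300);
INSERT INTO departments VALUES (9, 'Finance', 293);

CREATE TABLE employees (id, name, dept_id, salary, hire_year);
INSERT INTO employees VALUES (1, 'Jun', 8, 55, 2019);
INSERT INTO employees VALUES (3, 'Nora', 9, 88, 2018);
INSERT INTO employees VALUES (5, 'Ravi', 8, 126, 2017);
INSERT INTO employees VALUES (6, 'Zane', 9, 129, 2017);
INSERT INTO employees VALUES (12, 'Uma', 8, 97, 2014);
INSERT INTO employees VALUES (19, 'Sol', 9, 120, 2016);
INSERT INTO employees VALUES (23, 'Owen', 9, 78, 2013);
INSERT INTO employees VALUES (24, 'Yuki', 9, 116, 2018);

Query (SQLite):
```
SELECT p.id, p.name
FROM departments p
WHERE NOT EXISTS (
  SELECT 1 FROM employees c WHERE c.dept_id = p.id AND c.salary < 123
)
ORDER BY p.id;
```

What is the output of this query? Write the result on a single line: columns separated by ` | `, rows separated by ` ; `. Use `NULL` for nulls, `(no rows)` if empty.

2 | Legal

For each departments row, check whether any employees with matching dept_id has salary < 123.
Keep rows where that is false.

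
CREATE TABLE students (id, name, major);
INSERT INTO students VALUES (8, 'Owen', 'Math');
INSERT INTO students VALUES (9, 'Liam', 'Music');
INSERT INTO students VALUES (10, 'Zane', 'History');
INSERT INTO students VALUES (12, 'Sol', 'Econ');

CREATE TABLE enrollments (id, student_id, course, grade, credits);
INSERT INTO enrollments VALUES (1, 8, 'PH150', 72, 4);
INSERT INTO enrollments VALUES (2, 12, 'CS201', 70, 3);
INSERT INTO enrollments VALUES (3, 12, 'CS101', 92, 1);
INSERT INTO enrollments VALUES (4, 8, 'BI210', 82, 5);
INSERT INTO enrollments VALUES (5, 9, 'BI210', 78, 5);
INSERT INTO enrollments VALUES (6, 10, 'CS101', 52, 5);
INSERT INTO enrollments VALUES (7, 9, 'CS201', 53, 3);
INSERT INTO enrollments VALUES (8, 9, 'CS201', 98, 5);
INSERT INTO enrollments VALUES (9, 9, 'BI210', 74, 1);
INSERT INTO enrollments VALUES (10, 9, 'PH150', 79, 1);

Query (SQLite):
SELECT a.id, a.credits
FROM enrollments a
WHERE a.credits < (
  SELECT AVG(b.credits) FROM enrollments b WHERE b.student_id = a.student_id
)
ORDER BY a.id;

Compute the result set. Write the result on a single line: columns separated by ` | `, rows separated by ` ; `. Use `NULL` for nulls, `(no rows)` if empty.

For each enrollments row a, compute AVG(credits) over rows sharing a.student_id.
Keep row a if a.credits < that per-group AVG.
  student_id=8: AVG(credits) = 4.5
  student_id=9: AVG(credits) = 3.0
  student_id=10: AVG(credits) = 5.0
  student_id=12: AVG(credits) = 2.0

1 | 4 ; 3 | 1 ; 9 | 1 ; 10 | 1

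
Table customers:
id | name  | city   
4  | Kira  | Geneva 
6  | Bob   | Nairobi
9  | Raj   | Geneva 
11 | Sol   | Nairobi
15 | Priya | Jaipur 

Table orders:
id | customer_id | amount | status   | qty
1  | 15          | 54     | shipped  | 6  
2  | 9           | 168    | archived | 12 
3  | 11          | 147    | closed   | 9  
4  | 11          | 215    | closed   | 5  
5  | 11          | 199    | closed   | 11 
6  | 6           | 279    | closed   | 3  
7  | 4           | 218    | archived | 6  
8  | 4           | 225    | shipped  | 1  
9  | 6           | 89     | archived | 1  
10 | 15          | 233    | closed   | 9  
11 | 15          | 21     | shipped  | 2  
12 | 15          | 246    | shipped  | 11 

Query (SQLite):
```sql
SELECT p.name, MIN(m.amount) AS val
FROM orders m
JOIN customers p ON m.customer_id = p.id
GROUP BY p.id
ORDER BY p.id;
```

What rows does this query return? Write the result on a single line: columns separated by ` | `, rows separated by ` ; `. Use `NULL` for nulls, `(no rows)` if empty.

Kira | 218 ; Bob | 89 ; Raj | 168 ; Sol | 147 ; Priya | 21

Join each orders row to its customers via customer_id.
Group joined rows by customers.id; compute MIN(m.amount) per group.
  4: ids {7, 8} → MIN(m.amount)=218
  6: ids {6, 9} → MIN(m.amount)=89
  9: ids {2} → MIN(m.amount)=168
  11: ids {3, 4, 5} → MIN(m.amount)=147
  15: ids {1, 10, 11, 12} → MIN(m.amount)=21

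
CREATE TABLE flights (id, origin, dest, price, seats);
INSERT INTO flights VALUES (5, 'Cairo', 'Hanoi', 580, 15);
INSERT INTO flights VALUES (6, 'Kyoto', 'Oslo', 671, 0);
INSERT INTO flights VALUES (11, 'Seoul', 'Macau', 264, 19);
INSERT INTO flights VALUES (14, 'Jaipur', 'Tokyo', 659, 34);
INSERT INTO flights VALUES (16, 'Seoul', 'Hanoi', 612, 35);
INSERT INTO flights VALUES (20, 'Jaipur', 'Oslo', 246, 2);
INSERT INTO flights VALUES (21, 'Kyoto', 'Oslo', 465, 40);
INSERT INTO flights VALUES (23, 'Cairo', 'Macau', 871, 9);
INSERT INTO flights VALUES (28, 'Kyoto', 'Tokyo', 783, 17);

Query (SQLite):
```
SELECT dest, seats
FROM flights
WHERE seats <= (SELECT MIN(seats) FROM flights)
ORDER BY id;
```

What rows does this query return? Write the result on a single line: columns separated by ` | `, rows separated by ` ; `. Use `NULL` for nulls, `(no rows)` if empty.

Oslo | 0

Scalar subquery: MIN(seats) over all flights rows = 0.
Keep rows where seats <= that value.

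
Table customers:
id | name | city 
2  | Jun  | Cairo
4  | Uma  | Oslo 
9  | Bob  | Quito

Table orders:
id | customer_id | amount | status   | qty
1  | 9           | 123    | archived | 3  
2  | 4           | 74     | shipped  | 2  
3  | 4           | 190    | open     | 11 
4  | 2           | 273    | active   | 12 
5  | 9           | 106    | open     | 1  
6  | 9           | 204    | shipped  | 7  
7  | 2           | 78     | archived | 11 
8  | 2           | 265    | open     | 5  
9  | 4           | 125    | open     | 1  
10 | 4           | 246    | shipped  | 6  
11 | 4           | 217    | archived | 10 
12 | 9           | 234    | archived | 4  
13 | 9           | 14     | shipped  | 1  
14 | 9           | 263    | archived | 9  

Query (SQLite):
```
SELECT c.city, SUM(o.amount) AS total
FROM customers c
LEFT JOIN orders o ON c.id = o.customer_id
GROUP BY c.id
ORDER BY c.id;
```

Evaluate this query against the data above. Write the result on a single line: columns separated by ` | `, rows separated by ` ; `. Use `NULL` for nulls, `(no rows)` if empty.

Cairo | 616 ; Oslo | 852 ; Quito | 944

LEFT JOIN keeps every customers row; unmatched ones get NULL for orders columns.
Group by customers.id and compute SUM(o.amount). SUM over an all-NULL group is NULL.
  2: ids {4, 7, 8} → SUM(o.amount)=616
  4: ids {2, 3, 9, 10, 11} → SUM(o.amount)=852
  9: ids {1, 5, 6, 12, 13, 14} → SUM(o.amount)=944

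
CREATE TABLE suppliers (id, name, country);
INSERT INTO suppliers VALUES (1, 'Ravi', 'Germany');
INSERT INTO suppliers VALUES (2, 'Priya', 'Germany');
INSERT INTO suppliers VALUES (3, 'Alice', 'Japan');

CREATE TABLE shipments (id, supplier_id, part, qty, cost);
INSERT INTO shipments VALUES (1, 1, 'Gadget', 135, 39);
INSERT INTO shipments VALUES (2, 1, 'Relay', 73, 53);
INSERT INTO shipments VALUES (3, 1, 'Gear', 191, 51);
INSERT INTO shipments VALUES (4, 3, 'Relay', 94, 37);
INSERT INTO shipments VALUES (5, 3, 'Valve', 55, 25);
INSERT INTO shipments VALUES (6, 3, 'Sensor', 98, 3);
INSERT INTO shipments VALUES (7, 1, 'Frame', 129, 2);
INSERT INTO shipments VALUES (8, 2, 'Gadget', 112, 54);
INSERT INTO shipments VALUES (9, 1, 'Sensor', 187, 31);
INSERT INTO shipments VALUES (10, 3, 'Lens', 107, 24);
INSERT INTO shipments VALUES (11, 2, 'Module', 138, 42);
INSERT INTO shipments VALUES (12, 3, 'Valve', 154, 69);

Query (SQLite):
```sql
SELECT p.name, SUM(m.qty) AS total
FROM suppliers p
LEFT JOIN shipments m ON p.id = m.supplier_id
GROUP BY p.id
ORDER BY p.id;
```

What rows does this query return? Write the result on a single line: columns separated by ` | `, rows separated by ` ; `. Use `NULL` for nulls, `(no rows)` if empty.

Ravi | 715 ; Priya | 250 ; Alice | 508

LEFT JOIN keeps every suppliers row; unmatched ones get NULL for shipments columns.
Group by suppliers.id and compute SUM(m.qty). SUM over an all-NULL group is NULL.
  1: ids {1, 2, 3, 7, 9} → SUM(m.qty)=715
  2: ids {8, 11} → SUM(m.qty)=250
  3: ids {4, 5, 6, 10, 12} → SUM(m.qty)=508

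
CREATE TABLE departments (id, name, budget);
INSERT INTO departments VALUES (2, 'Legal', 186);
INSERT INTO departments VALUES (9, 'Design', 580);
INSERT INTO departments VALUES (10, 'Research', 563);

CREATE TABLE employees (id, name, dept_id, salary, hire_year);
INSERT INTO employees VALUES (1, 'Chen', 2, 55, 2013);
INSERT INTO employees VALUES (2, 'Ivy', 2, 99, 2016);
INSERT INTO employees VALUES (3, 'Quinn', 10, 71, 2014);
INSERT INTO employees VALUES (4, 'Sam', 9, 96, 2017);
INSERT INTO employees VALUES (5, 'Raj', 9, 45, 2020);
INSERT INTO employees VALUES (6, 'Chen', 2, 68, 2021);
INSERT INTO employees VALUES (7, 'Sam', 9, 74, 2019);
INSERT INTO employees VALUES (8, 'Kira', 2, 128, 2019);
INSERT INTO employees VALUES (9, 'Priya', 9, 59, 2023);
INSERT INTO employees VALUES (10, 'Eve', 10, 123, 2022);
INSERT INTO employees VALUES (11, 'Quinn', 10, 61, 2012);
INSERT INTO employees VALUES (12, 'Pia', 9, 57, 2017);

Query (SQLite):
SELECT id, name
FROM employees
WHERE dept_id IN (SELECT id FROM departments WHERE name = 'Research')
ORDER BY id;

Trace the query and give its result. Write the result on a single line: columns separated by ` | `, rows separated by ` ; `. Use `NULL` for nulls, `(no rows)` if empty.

3 | Quinn ; 10 | Eve ; 11 | Quinn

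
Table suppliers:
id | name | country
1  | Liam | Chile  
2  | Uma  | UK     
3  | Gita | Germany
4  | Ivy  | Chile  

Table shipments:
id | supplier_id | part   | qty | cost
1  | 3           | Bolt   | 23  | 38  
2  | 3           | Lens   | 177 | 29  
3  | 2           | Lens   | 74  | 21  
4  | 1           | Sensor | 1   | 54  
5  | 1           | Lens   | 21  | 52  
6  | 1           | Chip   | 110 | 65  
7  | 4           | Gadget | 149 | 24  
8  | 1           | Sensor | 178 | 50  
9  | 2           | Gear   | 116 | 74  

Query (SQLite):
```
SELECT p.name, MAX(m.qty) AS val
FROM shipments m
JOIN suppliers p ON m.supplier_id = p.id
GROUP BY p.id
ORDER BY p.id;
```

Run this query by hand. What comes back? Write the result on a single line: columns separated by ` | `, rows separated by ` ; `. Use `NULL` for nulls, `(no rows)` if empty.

Liam | 178 ; Uma | 116 ; Gita | 177 ; Ivy | 149

Join each shipments row to its suppliers via supplier_id.
Group joined rows by suppliers.id; compute MAX(m.qty) per group.
  1: ids {4, 5, 6, 8} → MAX(m.qty)=178
  2: ids {3, 9} → MAX(m.qty)=116
  3: ids {1, 2} → MAX(m.qty)=177
  4: ids {7} → MAX(m.qty)=149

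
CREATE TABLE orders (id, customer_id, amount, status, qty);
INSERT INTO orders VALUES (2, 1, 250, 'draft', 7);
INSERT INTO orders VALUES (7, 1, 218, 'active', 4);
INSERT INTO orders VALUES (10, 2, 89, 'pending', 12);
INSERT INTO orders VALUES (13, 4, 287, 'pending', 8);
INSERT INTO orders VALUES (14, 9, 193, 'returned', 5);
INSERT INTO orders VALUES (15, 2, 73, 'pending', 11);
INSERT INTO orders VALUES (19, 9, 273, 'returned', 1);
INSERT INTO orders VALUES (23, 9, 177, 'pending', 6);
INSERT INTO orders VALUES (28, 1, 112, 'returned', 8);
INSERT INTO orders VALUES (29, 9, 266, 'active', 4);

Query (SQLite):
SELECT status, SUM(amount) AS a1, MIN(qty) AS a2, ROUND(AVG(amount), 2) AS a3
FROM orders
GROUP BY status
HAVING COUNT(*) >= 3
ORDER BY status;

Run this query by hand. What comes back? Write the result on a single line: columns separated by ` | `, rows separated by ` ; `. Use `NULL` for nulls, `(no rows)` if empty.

Group orders by status.
Per group compute: SUM(amount), MIN(qty), ROUND(AVG(amount), 2).
HAVING: drop groups with fewer than 3 rows.
  active: ids {7, 29} → SUM(amount)=484, MIN(qty)=4, ROUND(AVG(amount), 2)=242
  draft: ids {2} → SUM(amount)=250, MIN(qty)=7, ROUND(AVG(amount), 2)=250
  pending: ids {10, 13, 15, 23} → SUM(amount)=626, MIN(qty)=6, ROUND(AVG(amount), 2)=156.5
  returned: ids {14, 19, 28} → SUM(amount)=578, MIN(qty)=1, ROUND(AVG(amount), 2)=192.67

pending | 626 | 6 | 156.5 ; returned | 578 | 1 | 192.67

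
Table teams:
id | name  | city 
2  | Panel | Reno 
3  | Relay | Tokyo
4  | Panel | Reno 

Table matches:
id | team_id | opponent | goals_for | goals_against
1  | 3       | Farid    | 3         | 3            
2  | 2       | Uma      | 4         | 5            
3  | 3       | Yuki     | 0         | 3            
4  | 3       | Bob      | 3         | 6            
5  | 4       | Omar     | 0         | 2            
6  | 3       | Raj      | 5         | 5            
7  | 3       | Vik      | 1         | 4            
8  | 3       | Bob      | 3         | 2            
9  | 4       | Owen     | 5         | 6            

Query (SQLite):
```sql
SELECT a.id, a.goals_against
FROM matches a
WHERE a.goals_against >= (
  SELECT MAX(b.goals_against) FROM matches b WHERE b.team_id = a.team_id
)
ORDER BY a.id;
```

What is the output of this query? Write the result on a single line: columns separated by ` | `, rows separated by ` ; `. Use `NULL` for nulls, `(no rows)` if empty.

2 | 5 ; 4 | 6 ; 9 | 6

For each matches row a, compute MAX(goals_against) over rows sharing a.team_id.
Keep row a if a.goals_against >= that per-group MAX.
  team_id=2: MAX(goals_against) = 5
  team_id=3: MAX(goals_against) = 6
  team_id=4: MAX(goals_against) = 6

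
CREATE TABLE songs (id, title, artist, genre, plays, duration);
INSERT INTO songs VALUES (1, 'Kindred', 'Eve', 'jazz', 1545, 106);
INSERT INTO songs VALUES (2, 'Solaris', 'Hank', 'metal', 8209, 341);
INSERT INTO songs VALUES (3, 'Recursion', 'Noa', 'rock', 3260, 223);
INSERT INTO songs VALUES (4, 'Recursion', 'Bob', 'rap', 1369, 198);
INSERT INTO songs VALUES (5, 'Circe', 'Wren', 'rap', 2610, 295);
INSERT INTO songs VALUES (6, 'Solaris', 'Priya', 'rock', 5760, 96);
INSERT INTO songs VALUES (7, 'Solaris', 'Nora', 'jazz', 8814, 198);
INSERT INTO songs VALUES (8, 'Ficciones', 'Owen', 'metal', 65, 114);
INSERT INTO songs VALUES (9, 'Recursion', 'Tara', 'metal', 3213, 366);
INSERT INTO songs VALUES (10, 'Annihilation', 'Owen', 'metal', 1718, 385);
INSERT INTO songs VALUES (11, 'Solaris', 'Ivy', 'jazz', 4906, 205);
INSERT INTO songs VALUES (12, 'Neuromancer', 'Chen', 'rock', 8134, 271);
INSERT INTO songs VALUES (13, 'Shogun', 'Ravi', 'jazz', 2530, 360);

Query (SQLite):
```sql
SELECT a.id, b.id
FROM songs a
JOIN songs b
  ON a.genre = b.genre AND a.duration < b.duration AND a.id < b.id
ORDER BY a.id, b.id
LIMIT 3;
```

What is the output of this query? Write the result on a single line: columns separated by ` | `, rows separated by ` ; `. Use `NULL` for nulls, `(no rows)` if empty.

Pairs (a,b) with same genre, a.duration < b.duration, a.id < b.id.
genre groups: jazz:{1,7,11,13} metal:{2,8,9,10} rap:{4,5} rock:{3,6,12}
Ordered by (a.id, b.id); first 3.

1 | 7 ; 1 | 11 ; 1 | 13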